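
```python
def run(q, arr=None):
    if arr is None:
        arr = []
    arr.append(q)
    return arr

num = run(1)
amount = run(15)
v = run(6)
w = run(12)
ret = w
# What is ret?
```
[12]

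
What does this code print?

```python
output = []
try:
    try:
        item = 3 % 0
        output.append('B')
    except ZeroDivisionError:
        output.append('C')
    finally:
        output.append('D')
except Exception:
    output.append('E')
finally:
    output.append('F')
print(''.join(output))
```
CDF

Both finally blocks run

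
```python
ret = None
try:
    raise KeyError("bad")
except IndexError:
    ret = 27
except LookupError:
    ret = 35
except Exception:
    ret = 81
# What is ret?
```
35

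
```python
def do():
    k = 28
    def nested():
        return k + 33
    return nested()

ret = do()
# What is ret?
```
61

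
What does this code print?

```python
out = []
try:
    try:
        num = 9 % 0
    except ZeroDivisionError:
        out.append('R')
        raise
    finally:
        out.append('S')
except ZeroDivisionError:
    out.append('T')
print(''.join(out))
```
RST

finally runs before re-raised exception propagates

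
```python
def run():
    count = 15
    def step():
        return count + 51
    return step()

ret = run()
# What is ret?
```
66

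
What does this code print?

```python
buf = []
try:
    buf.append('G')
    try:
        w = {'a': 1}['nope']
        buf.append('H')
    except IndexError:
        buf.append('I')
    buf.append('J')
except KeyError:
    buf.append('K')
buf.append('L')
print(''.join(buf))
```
GKL

Inner handler doesn't match, propagates to outer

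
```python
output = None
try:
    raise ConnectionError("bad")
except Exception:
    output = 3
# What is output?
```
3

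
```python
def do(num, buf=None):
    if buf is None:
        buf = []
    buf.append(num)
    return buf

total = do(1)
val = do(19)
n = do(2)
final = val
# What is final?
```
[19]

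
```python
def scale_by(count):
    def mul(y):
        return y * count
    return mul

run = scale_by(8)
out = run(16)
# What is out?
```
128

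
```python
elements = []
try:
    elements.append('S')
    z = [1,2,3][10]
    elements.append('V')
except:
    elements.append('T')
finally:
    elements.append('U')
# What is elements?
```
['S', 'T', 'U']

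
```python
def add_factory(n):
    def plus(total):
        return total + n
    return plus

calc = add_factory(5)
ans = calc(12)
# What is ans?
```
17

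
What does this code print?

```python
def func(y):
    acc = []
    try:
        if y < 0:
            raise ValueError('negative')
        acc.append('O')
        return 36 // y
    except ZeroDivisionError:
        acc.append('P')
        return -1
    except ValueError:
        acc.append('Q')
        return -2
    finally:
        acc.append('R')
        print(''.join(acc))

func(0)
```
OPR

y=0 causes ZeroDivisionError, caught, finally prints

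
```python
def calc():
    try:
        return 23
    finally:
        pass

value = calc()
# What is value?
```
23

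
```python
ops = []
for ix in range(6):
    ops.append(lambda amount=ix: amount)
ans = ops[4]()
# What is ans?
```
4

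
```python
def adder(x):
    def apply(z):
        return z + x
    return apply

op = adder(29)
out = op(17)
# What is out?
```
46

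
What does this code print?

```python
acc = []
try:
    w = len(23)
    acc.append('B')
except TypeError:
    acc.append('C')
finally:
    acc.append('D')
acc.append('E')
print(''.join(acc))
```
CDE

finally always runs, even after exception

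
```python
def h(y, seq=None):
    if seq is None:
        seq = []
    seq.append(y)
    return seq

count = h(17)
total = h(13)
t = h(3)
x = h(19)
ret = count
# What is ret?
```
[17]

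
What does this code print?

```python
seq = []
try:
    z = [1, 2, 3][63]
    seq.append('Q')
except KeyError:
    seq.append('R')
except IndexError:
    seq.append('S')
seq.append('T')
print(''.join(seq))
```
ST

IndexError is caught by its specific handler, not KeyError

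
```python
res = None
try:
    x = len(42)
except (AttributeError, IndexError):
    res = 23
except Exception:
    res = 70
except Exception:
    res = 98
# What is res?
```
70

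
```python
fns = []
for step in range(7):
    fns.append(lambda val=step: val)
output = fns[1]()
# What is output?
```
1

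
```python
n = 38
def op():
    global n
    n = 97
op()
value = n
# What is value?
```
97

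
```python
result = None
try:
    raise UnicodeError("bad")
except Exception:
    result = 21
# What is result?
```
21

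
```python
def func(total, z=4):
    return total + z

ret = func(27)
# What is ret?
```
31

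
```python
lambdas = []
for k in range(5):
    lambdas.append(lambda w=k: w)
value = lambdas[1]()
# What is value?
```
1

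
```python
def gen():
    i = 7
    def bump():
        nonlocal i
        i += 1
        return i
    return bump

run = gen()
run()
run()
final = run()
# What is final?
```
10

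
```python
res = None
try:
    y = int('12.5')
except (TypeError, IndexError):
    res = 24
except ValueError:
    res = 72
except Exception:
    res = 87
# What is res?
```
72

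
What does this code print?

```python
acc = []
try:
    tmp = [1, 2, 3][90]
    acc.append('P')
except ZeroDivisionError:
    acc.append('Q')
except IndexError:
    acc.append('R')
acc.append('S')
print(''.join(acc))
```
RS

IndexError is caught by its specific handler, not ZeroDivisionError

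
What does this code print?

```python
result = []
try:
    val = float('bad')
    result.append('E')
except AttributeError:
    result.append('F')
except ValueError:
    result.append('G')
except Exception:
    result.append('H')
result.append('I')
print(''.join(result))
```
GI

ValueError matches before generic Exception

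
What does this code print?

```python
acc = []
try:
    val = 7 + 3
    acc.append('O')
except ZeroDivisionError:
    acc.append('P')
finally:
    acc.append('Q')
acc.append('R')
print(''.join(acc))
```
OQR

finally runs after normal execution too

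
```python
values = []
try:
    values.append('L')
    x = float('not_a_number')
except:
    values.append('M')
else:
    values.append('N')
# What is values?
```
['L', 'M']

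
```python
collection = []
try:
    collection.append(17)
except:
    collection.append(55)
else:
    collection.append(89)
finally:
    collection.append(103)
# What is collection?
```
[17, 89, 103]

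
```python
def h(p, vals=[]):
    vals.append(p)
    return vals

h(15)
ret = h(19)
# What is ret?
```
[15, 19]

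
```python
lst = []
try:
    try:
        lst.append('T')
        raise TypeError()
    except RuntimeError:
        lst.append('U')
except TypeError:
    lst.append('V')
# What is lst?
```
['T', 'V']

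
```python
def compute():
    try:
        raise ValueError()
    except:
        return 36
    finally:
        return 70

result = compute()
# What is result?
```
70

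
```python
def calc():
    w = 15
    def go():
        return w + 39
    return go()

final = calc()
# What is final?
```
54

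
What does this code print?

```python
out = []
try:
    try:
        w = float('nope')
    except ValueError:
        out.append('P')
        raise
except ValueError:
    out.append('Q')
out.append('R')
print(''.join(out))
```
PQR

raise without argument re-raises current exception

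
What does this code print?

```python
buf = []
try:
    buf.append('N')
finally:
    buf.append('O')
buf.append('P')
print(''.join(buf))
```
NOP

try/finally without except, no exception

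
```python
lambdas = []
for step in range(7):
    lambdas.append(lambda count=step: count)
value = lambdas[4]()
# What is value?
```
4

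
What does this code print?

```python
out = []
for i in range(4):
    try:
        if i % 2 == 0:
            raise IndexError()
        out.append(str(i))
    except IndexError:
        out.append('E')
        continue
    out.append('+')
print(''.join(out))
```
E1+E3+

continue in except skips rest of loop body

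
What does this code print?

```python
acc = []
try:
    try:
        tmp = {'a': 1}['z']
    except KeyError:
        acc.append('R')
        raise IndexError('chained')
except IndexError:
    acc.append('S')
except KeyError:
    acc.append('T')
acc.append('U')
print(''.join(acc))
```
RSU

IndexError raised and caught, original KeyError not re-raised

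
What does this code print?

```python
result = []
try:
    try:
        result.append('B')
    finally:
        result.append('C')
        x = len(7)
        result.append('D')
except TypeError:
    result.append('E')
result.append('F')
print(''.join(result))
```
BCEF

Exception in inner finally caught by outer except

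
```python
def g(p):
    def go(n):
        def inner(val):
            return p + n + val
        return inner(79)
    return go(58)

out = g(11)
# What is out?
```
148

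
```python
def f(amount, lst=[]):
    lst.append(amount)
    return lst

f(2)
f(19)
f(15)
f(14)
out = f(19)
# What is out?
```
[2, 19, 15, 14, 19]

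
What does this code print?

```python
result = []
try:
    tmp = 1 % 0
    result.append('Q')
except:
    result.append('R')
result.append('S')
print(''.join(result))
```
RS

Exception raised in try, caught by bare except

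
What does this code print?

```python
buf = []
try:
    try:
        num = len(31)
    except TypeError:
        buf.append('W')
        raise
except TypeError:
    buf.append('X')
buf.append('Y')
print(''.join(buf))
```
WXY

raise without argument re-raises current exception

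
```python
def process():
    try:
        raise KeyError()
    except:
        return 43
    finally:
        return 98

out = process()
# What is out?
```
98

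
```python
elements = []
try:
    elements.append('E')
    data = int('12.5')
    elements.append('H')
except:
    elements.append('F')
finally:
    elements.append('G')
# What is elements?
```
['E', 'F', 'G']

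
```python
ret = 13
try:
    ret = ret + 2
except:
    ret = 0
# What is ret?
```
15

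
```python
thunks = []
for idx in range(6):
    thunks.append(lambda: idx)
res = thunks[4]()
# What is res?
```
5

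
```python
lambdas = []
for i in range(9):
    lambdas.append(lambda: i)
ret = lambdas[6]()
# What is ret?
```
8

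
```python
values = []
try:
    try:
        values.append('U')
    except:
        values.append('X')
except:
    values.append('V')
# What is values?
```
['U']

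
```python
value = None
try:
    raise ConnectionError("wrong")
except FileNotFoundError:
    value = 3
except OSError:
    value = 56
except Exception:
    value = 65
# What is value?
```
56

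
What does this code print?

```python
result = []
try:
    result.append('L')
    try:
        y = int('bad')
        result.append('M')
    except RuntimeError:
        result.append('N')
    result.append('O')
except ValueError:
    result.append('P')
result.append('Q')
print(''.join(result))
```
LPQ

Inner handler doesn't match, propagates to outer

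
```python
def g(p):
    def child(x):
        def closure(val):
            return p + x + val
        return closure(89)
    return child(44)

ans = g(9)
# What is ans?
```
142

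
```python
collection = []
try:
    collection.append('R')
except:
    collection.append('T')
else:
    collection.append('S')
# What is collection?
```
['R', 'S']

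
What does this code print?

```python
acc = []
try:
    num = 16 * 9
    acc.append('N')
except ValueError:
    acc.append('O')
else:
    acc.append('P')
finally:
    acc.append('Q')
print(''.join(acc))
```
NPQ

else runs before finally when no exception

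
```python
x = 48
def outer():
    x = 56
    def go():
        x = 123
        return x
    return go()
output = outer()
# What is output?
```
123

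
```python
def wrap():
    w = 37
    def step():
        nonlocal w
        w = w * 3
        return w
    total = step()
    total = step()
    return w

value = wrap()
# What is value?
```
333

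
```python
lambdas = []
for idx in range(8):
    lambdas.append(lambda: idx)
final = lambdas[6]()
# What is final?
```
7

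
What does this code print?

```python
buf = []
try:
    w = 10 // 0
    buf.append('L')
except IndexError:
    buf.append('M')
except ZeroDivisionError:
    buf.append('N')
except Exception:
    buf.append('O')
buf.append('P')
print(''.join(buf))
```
NP

ZeroDivisionError matches before generic Exception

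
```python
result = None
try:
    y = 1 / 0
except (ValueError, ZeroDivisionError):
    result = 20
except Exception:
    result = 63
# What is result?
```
20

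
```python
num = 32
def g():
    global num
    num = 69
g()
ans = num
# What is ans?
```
69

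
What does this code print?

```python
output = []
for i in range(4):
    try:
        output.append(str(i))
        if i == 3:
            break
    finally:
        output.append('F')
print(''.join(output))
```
0F1F2F3F

finally runs even when breaking out of loop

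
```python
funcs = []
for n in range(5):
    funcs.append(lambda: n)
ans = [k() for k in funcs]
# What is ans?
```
[4, 4, 4, 4, 4]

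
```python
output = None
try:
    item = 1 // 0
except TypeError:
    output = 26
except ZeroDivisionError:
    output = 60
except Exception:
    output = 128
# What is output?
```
60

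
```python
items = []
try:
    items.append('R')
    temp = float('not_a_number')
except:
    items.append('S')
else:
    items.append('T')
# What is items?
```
['R', 'S']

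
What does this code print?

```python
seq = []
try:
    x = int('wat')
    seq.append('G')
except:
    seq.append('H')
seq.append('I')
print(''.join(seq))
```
HI

Exception raised in try, caught by bare except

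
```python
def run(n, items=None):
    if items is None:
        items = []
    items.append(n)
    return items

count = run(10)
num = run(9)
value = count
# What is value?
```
[10]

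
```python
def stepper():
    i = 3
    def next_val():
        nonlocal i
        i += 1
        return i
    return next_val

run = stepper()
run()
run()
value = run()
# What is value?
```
6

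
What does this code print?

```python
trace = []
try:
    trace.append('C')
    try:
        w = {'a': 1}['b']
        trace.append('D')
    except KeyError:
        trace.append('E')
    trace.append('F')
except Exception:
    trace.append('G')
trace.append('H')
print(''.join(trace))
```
CEFH

Inner exception caught by inner handler, outer continues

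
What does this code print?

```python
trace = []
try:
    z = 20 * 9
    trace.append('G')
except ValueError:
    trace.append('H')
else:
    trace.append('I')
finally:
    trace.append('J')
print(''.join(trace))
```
GIJ

else runs before finally when no exception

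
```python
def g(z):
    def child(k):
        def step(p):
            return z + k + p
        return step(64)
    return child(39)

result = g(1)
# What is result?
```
104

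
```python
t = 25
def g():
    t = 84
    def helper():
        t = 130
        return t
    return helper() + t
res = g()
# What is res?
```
214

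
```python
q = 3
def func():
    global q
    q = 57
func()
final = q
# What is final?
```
57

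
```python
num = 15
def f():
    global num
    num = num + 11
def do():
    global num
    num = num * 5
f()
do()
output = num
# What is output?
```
130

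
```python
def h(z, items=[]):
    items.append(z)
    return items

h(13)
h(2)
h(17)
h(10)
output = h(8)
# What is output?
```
[13, 2, 17, 10, 8]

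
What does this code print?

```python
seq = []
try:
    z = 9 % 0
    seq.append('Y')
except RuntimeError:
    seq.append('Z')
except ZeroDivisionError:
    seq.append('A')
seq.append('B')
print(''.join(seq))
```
AB

ZeroDivisionError is caught by its specific handler, not RuntimeError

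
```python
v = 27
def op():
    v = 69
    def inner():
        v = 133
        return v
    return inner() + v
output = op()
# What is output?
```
202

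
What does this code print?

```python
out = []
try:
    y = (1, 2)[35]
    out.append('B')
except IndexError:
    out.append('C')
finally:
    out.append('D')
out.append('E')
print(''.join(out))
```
CDE

finally always runs, even after exception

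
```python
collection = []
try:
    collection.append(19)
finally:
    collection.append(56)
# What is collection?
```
[19, 56]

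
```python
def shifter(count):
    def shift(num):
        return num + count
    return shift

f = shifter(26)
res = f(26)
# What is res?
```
52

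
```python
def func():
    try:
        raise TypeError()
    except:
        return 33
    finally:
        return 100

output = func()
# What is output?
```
100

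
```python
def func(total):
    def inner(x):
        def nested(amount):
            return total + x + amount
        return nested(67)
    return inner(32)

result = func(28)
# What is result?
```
127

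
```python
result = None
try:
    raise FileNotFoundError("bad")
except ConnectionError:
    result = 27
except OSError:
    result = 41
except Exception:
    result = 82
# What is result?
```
41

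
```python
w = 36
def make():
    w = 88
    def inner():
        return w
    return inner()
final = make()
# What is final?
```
88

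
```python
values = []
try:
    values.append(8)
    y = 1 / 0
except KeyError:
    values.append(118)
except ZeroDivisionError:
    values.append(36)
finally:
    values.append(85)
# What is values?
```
[8, 36, 85]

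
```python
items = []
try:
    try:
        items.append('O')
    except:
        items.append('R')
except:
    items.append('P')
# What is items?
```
['O']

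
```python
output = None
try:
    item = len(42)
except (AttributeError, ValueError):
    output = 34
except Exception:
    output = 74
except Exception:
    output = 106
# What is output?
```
74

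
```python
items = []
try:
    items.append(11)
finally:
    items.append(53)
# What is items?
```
[11, 53]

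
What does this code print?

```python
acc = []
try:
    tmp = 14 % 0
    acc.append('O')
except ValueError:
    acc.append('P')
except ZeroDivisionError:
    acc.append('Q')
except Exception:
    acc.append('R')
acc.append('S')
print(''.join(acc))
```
QS

ZeroDivisionError matches before generic Exception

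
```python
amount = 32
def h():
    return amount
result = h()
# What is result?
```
32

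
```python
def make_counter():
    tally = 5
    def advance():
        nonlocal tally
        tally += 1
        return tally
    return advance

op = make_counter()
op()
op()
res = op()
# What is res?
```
8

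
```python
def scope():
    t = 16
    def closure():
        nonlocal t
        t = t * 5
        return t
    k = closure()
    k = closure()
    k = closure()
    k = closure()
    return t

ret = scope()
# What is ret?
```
10000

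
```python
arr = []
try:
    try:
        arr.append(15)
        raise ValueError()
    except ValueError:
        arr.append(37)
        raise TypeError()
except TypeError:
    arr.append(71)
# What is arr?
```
[15, 37, 71]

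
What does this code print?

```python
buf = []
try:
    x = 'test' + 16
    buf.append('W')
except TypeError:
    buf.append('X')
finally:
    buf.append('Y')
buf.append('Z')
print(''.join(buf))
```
XYZ

finally always runs, even after exception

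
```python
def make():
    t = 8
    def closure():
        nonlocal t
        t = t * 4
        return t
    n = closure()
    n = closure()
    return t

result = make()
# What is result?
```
128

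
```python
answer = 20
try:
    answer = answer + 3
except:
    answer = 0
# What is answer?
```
23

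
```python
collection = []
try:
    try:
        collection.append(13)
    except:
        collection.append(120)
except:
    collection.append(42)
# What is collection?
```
[13]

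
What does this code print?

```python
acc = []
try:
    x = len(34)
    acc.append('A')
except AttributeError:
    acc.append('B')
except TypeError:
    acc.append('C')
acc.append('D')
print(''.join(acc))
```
CD

TypeError is caught by its specific handler, not AttributeError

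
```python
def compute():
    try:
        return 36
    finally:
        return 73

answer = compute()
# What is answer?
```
73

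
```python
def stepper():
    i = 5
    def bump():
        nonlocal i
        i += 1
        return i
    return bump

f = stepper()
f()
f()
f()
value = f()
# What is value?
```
9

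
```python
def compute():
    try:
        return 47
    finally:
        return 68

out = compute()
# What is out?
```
68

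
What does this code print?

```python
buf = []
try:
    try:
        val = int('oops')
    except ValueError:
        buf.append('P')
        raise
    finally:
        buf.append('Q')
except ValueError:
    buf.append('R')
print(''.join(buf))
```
PQR

finally runs before re-raised exception propagates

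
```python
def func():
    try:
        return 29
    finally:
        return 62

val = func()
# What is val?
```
62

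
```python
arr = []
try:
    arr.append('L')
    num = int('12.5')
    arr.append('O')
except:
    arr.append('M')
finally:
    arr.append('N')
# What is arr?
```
['L', 'M', 'N']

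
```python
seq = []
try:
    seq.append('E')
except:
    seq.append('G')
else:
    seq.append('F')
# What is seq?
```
['E', 'F']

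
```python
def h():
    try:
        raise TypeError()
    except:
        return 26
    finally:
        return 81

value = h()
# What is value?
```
81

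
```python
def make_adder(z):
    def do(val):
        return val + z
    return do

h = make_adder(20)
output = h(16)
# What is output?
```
36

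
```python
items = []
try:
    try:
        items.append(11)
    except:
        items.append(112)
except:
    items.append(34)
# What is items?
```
[11]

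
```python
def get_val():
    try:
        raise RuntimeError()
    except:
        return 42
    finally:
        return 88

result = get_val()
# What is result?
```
88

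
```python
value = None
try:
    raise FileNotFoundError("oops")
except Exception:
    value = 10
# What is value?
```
10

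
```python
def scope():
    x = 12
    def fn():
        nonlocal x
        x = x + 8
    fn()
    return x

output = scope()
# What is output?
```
20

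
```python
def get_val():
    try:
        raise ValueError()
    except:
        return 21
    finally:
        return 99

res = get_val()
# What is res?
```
99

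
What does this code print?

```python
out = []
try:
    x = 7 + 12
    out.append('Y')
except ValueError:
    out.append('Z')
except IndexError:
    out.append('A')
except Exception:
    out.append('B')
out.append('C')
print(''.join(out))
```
YC

No exception, try block completes normally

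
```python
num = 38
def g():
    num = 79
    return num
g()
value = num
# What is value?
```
38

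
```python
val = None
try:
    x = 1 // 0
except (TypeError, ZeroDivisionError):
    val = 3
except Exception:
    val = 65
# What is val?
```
3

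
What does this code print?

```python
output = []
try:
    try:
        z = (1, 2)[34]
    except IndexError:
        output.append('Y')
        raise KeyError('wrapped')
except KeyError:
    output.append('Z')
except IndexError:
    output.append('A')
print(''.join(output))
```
YZ

New KeyError raised, caught by outer KeyError handler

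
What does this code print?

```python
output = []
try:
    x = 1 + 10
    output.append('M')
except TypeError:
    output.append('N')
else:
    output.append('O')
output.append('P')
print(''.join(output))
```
MOP

else block runs when no exception occurs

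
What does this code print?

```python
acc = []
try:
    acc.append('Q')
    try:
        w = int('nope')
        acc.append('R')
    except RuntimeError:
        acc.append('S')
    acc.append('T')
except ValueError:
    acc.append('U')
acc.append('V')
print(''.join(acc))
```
QUV

Inner handler doesn't match, propagates to outer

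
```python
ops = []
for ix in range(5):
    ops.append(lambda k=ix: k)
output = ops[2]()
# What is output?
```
2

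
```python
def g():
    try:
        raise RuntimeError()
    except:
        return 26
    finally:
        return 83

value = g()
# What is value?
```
83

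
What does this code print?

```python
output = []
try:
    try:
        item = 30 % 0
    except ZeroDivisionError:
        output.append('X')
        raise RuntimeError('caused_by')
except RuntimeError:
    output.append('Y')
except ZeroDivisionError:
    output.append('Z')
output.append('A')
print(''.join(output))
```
XYA

RuntimeError raised and caught, original ZeroDivisionError not re-raised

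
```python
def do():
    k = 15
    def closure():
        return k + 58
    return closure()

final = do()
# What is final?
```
73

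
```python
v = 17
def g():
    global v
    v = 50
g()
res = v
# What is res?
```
50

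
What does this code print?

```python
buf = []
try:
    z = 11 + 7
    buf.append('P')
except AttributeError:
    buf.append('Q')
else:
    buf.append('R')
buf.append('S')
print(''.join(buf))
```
PRS

else block runs when no exception occurs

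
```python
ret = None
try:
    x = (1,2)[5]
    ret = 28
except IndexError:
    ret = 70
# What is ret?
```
70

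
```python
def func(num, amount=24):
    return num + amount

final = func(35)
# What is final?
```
59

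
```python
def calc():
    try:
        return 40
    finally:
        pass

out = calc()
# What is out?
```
40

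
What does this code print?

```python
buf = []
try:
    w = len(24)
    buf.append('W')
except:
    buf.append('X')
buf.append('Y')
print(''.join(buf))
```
XY

Exception raised in try, caught by bare except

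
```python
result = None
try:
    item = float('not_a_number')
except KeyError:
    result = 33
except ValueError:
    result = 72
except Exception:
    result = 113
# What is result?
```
72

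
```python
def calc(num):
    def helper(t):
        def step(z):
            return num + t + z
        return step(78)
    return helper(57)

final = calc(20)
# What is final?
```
155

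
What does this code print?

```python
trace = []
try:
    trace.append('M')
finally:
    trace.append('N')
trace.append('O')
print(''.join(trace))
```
MNO

try/finally without except, no exception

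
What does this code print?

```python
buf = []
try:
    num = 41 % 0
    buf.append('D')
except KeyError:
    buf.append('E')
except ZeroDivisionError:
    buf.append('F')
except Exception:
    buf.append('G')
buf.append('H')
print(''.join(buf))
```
FH

ZeroDivisionError matches before generic Exception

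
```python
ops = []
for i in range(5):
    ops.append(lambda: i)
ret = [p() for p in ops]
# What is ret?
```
[4, 4, 4, 4, 4]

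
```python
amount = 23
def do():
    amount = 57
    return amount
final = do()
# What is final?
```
57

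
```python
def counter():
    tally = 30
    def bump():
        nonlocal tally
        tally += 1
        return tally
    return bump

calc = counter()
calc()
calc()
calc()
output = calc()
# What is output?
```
34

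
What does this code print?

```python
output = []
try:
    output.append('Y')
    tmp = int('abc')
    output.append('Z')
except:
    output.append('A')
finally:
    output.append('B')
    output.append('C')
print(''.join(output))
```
YABC

Code before exception runs, then except, then all of finally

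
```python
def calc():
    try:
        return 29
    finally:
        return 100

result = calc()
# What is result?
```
100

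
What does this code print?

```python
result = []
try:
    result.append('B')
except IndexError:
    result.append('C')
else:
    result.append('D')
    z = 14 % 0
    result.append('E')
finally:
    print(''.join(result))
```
BD

Try succeeds, else appends 'D', ZeroDivisionError in else is uncaught, finally prints before exception propagates ('E' never appended)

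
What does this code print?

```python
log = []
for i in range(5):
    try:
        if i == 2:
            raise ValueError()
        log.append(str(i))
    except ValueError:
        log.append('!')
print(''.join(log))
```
01!34

Exception on i=2 caught, loop continues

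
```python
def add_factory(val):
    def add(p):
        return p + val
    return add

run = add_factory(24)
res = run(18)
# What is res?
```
42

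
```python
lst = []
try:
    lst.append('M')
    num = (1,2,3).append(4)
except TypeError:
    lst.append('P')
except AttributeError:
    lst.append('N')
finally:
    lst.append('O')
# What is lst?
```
['M', 'N', 'O']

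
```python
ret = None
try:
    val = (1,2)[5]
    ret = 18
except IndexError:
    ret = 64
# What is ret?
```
64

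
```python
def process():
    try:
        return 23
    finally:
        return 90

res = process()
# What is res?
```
90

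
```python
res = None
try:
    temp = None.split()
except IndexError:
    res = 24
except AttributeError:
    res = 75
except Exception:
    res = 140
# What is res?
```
75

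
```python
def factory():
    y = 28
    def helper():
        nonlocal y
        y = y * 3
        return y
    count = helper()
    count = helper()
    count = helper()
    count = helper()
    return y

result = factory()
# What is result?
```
2268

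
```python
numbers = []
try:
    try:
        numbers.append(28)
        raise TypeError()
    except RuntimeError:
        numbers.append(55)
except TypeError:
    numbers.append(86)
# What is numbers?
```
[28, 86]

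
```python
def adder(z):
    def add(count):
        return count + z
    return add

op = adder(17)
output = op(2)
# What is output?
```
19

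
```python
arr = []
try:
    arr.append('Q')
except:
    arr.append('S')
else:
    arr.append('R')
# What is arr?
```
['Q', 'R']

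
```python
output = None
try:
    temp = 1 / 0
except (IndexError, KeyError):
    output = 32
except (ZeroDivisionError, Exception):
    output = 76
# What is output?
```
76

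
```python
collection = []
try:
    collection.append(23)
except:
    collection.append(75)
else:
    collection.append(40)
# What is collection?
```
[23, 40]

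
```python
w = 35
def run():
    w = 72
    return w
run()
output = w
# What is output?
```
35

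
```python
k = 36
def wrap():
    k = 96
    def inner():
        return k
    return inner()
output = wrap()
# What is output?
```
96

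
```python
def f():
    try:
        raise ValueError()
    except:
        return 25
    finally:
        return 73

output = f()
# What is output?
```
73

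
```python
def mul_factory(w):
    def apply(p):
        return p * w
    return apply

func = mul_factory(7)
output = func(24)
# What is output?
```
168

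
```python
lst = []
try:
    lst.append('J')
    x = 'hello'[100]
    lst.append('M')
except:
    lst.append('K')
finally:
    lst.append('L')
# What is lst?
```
['J', 'K', 'L']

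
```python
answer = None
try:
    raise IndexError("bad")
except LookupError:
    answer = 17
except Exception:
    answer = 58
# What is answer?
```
17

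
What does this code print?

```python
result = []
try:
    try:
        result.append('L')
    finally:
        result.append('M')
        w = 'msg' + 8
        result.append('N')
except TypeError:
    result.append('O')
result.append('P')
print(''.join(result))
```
LMOP

Exception in inner finally caught by outer except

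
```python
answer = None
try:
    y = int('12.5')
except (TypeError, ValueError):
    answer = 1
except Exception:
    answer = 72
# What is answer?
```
1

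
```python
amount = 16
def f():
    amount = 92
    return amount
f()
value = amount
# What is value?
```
16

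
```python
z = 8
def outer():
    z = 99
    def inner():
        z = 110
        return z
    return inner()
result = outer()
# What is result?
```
110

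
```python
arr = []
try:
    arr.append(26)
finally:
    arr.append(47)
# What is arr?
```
[26, 47]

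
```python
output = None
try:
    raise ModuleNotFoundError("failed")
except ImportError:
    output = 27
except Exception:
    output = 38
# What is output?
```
27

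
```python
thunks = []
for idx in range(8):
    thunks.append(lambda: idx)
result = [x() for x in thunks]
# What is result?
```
[7, 7, 7, 7, 7, 7, 7, 7]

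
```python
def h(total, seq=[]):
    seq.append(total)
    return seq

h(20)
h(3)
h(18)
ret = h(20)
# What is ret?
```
[20, 3, 18, 20]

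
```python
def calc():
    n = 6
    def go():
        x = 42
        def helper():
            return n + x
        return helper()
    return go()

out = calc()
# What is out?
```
48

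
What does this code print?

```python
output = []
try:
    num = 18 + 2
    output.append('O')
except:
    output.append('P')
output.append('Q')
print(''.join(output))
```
OQ

No exception, try block completes normally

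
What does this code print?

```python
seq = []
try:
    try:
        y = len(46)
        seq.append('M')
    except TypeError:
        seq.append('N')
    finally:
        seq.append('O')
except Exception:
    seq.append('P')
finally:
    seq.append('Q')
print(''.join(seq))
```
NOQ

Both finally blocks run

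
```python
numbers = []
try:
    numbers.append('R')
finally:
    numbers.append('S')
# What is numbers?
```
['R', 'S']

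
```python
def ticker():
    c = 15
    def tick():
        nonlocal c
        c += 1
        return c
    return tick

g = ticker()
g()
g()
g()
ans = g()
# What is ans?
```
19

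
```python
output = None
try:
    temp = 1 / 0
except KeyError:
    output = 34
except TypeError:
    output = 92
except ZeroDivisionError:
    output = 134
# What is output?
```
134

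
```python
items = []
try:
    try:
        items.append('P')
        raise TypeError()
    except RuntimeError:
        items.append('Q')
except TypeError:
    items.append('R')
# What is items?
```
['P', 'R']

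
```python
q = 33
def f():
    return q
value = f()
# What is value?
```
33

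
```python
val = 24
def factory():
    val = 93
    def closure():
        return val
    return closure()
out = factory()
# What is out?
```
93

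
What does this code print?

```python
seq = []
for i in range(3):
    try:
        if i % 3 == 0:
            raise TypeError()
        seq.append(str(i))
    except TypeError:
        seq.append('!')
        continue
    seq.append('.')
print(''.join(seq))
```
!1.2.

continue in except skips rest of loop body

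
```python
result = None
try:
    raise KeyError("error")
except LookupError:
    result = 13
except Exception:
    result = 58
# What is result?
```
13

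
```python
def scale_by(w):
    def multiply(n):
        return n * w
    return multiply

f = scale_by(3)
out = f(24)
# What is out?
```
72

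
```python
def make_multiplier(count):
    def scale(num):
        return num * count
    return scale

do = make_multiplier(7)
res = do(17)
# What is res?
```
119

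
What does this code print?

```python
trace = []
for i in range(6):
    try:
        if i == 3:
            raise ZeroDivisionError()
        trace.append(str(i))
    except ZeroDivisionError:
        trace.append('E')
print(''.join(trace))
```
012E45

Exception on i=3 caught, loop continues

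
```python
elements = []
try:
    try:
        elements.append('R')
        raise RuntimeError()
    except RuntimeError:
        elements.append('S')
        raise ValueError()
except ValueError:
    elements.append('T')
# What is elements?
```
['R', 'S', 'T']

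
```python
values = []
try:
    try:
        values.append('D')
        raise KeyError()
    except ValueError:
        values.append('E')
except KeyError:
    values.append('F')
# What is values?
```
['D', 'F']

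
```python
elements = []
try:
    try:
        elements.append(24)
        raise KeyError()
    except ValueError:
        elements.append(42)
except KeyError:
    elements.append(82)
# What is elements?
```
[24, 82]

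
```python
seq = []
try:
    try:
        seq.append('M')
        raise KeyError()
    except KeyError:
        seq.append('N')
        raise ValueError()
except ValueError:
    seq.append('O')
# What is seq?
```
['M', 'N', 'O']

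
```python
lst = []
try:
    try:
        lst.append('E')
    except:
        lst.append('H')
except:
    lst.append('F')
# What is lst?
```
['E']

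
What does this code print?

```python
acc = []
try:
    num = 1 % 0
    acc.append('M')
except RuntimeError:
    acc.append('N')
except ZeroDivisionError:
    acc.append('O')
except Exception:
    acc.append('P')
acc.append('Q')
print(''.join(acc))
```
OQ

ZeroDivisionError matches before generic Exception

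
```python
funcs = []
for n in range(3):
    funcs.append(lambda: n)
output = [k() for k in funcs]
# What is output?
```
[2, 2, 2]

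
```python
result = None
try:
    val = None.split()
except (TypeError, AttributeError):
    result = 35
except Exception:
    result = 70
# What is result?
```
35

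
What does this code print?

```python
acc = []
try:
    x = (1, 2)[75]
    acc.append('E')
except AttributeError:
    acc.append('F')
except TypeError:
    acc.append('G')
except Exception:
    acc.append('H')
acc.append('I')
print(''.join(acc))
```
HI

IndexError not specifically caught, falls to Exception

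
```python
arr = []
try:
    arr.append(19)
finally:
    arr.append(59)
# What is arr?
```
[19, 59]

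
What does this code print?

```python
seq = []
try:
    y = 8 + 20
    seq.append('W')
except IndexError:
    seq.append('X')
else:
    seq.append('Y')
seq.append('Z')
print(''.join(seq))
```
WYZ

else block runs when no exception occurs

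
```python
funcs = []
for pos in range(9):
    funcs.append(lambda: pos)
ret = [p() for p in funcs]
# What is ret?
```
[8, 8, 8, 8, 8, 8, 8, 8, 8]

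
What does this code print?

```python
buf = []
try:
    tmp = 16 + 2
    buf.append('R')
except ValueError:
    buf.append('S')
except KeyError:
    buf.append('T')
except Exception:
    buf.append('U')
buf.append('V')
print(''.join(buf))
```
RV

No exception, try block completes normally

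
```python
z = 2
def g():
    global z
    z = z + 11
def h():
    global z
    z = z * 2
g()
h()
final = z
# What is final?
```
26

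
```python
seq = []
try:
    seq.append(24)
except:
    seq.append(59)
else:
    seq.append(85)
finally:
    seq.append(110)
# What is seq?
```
[24, 85, 110]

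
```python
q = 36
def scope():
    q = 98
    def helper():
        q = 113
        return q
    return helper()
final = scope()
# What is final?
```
113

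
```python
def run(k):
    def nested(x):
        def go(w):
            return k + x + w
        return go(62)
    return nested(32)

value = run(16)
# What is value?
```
110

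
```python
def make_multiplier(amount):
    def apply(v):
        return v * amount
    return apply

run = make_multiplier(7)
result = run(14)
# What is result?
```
98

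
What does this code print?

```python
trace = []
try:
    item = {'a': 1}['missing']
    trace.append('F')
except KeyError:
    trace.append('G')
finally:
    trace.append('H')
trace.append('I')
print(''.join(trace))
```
GHI

finally always runs, even after exception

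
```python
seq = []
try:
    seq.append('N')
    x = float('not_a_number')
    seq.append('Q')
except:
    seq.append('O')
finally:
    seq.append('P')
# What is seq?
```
['N', 'O', 'P']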